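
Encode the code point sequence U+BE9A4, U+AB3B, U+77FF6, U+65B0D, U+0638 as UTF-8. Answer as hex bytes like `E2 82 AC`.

F2 BE A6 A4 EA AC BB F1 B7 BF B6 F1 A5 AC 8D D8 B8

U+BE9A4: 4-byte form → F2 BE A6 A4.
U+AB3B: 3-byte form → EA AC BB.
U+77FF6: 4-byte form → F1 B7 BF B6.
U+65B0D: 4-byte form → F1 A5 AC 8D.
U+0638: 2-byte form → D8 B8.
Concatenated (17 bytes): F2 BE A6 A4 EA AC BB F1 B7 BF B6 F1 A5 AC 8D D8 B8.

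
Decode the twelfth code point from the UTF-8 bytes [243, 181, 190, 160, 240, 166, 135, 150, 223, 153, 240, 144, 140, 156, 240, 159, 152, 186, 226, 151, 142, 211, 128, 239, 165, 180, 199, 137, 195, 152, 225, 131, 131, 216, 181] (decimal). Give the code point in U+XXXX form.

Offset 0: leading byte 0xF3 = 11110011 → 4-byte char #1 = F3 B5 BE A0.
Offset 4: leading byte 0xF0 = 11110000 → 4-byte char #2 = F0 A6 87 96.
Offset 8: leading byte 0xDF = 11011111 → 2-byte char #3 = DF 99.
Offset 10: leading byte 0xF0 = 11110000 → 4-byte char #4 = F0 90 8C 9C.
Offset 14: leading byte 0xF0 = 11110000 → 4-byte char #5 = F0 9F 98 BA.
Offset 18: leading byte 0xE2 = 11100010 → 3-byte char #6 = E2 97 8E.
Offset 21: leading byte 0xD3 = 11010011 → 2-byte char #7 = D3 80.
Offset 23: leading byte 0xEF = 11101111 → 3-byte char #8 = EF A5 B4.
Offset 26: leading byte 0xC7 = 11000111 → 2-byte char #9 = C7 89.
Offset 28: leading byte 0xC3 = 11000011 → 2-byte char #10 = C3 98.
Offset 30: leading byte 0xE1 = 11100001 → 3-byte char #11 = E1 83 83.
Offset 33: leading byte 0xD8 = 11011000 → 2-byte char #12 = D8 B5.
Leading byte 0xD8 = 11011000 matches 110xxxxx → 2-byte sequence.
Byte 1: 0xD8 = 11011000, payload 11000 (5 bits).
Byte 2: 0xB5 = 10110101 (10xxxxxx ✓), payload 110101.
Concatenate: 11000110101 = 0x635 (11 bits → U+0635).

U+0635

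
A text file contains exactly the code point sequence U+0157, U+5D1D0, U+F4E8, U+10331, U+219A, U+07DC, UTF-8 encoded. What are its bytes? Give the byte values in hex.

U+0157: 2-byte form → C5 97.
U+5D1D0: 4-byte form → F1 9D 87 90.
U+F4E8: 3-byte form → EF 93 A8.
U+10331: 4-byte form → F0 90 8C B1.
U+219A: 3-byte form → E2 86 9A.
U+07DC: 2-byte form → DF 9C.
Concatenated (18 bytes): C5 97 F1 9D 87 90 EF 93 A8 F0 90 8C B1 E2 86 9A DF 9C.

C5 97 F1 9D 87 90 EF 93 A8 F0 90 8C B1 E2 86 9A DF 9C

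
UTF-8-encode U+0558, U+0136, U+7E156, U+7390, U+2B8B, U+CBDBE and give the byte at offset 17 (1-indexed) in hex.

1-indexed offset 17 is 0-indexed offset 16.
U+0558 → 2-byte form D5 98 at offsets 0–1.
U+0136 → 2-byte form C4 B6 at offsets 2–3.
U+7E156 → 4-byte form F1 BE 85 96 at offsets 4–7.
U+7390 → 3-byte form E7 8E 90 at offsets 8–10.
U+2B8B → 3-byte form E2 AE 8B at offsets 11–13.
U+CBDBE → 4-byte form F3 8B B6 BE at offsets 14–17.
Offset 16 falls in char 6's range; it's byte 3 of F3 8B B6 BE = 0xB6.

0xB6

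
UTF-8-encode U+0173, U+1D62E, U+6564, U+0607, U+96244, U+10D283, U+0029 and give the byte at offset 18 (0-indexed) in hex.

0x83

U+0173 → 2-byte form C5 B3 at offsets 0–1.
U+1D62E → 4-byte form F0 9D 98 AE at offsets 2–5.
U+6564 → 3-byte form E6 95 A4 at offsets 6–8.
U+0607 → 2-byte form D8 87 at offsets 9–10.
U+96244 → 4-byte form F2 96 89 84 at offsets 11–14.
U+10D283 → 4-byte form F4 8D 8A 83 at offsets 15–18.
Offset 18 falls in char 6's range; it's byte 4 of F4 8D 8A 83 = 0x83.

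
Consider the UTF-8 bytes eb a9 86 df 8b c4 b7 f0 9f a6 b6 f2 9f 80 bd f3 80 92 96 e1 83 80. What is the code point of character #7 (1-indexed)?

U+10C0

Offset 0: leading byte 0xEB = 11101011 → 3-byte char #1 = EB A9 86.
Offset 3: leading byte 0xDF = 11011111 → 2-byte char #2 = DF 8B.
Offset 5: leading byte 0xC4 = 11000100 → 2-byte char #3 = C4 B7.
Offset 7: leading byte 0xF0 = 11110000 → 4-byte char #4 = F0 9F A6 B6.
Offset 11: leading byte 0xF2 = 11110010 → 4-byte char #5 = F2 9F 80 BD.
Offset 15: leading byte 0xF3 = 11110011 → 4-byte char #6 = F3 80 92 96.
Offset 19: leading byte 0xE1 = 11100001 → 3-byte char #7 = E1 83 80.
Leading byte 0xE1 = 11100001 matches 1110xxxx → 3-byte sequence.
Byte 1: 0xE1 = 11100001, payload 0001 (4 bits).
Byte 2: 0x83 = 10000011 (10xxxxxx ✓), payload 000011.
Byte 3: 0x80 = 10000000 (10xxxxxx ✓), payload 000000.
Concatenate: 0001000011000000 = 0x10C0 (16 bits → U+10C0).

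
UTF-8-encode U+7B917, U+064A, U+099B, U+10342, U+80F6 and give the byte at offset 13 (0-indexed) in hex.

U+7B917 → 4-byte form F1 BB A4 97 at offsets 0–3.
U+064A → 2-byte form D9 8A at offsets 4–5.
U+099B → 3-byte form E0 A6 9B at offsets 6–8.
U+10342 → 4-byte form F0 90 8D 82 at offsets 9–12.
U+80F6 → 3-byte form E8 83 B6 at offsets 13–15.
Offset 13 falls in char 5's range; it's byte 1 of E8 83 B6 = 0xE8.

0xE8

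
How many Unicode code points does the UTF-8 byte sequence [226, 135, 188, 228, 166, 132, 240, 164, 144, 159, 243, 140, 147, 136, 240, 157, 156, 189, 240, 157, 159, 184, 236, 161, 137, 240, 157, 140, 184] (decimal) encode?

8

Byte at offset 0: 0xE2 = 11100010 → 3-byte char (#1). Advance 3.
Byte at offset 3: 0xE4 = 11100100 → 3-byte char (#2). Advance 3.
Byte at offset 6: 0xF0 = 11110000 → 4-byte char (#3). Advance 4.
Byte at offset 10: 0xF3 = 11110011 → 4-byte char (#4). Advance 4.
Byte at offset 14: 0xF0 = 11110000 → 4-byte char (#5). Advance 4.
Byte at offset 18: 0xF0 = 11110000 → 4-byte char (#6). Advance 4.
Byte at offset 22: 0xEC = 11101100 → 3-byte char (#7). Advance 3.
Byte at offset 25: 0xF0 = 11110000 → 4-byte char (#8). Advance 4.
Reached end at offset 29 after 8 code points.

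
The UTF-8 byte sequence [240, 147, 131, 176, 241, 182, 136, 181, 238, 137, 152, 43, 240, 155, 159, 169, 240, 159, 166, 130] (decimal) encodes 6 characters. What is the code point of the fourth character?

U+002B

Offset 0: leading byte 0xF0 = 11110000 → 4-byte char #1 = F0 93 83 B0.
Offset 4: leading byte 0xF1 = 11110001 → 4-byte char #2 = F1 B6 88 B5.
Offset 8: leading byte 0xEE = 11101110 → 3-byte char #3 = EE 89 98.
Offset 11: leading byte 0x2B = 00101011 → 1-byte char #4 = 2B.
Leading byte 0x2B = 00101011 matches 0xxxxxxx → 1-byte sequence.
Byte 1: 0x2B = 00101011, payload 0101011 (7 bits).
Concatenate: 0101011 = 0x2B (7 bits → U+002B).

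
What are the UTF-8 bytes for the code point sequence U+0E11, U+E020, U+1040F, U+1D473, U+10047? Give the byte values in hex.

U+0E11: 3-byte form → E0 B8 91.
U+E020: 3-byte form → EE 80 A0.
U+1040F: 4-byte form → F0 90 90 8F.
U+1D473: 4-byte form → F0 9D 91 B3.
U+10047: 4-byte form → F0 90 81 87.
Concatenated (18 bytes): E0 B8 91 EE 80 A0 F0 90 90 8F F0 9D 91 B3 F0 90 81 87.

E0 B8 91 EE 80 A0 F0 90 90 8F F0 9D 91 B3 F0 90 81 87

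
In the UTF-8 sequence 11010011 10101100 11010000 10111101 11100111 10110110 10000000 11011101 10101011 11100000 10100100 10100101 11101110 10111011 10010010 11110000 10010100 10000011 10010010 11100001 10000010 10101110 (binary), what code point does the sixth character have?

Offset 0: leading byte 0xD3 = 11010011 → 2-byte char #1 = D3 AC.
Offset 2: leading byte 0xD0 = 11010000 → 2-byte char #2 = D0 BD.
Offset 4: leading byte 0xE7 = 11100111 → 3-byte char #3 = E7 B6 80.
Offset 7: leading byte 0xDD = 11011101 → 2-byte char #4 = DD AB.
Offset 9: leading byte 0xE0 = 11100000 → 3-byte char #5 = E0 A4 A5.
Offset 12: leading byte 0xEE = 11101110 → 3-byte char #6 = EE BB 92.
Leading byte 0xEE = 11101110 matches 1110xxxx → 3-byte sequence.
Byte 1: 0xEE = 11101110, payload 1110 (4 bits).
Byte 2: 0xBB = 10111011 (10xxxxxx ✓), payload 111011.
Byte 3: 0x92 = 10010010 (10xxxxxx ✓), payload 010010.
Concatenate: 1110111011010010 = 0xEED2 (16 bits → U+EED2).

U+EED2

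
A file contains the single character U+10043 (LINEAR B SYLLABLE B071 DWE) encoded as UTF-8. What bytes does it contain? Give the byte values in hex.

U+10043 = 0x10043 = 65603 decimal. In range U+10000–U+10FFFF → 4-byte form: 11110xxx 10xxxxxx 10xxxxxx 10xxxxxx.
Binary (21 bits): 000010000000001000011.
Split 3+6+6+6: 000 | 010000 | 000001 | 000011.
Byte 1: 11110000 = 0xF0.
Byte 2: 10010000 = 0x90.
Byte 3: 10000001 = 0x81.
Byte 4: 10000011 = 0x83.

F0 90 81 83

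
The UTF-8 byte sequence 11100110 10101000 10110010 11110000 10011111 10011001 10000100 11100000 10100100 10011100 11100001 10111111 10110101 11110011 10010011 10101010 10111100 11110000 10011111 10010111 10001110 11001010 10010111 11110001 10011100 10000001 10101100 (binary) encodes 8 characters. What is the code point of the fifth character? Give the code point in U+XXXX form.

U+D3ABC

Offset 0: leading byte 0xE6 = 11100110 → 3-byte char #1 = E6 A8 B2.
Offset 3: leading byte 0xF0 = 11110000 → 4-byte char #2 = F0 9F 99 84.
Offset 7: leading byte 0xE0 = 11100000 → 3-byte char #3 = E0 A4 9C.
Offset 10: leading byte 0xE1 = 11100001 → 3-byte char #4 = E1 BF B5.
Offset 13: leading byte 0xF3 = 11110011 → 4-byte char #5 = F3 93 AA BC.
Leading byte 0xF3 = 11110011 matches 11110xxx → 4-byte sequence.
Byte 1: 0xF3 = 11110011, payload 011 (3 bits).
Byte 2: 0x93 = 10010011 (10xxxxxx ✓), payload 010011.
Byte 3: 0xAA = 10101010 (10xxxxxx ✓), payload 101010.
Byte 4: 0xBC = 10111100 (10xxxxxx ✓), payload 111100.
Concatenate: 011010011101010111100 = 0xD3ABC (21 bits → U+D3ABC).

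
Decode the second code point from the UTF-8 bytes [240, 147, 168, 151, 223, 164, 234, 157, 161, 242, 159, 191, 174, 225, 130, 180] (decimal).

Offset 0: leading byte 0xF0 = 11110000 → 4-byte char #1 = F0 93 A8 97.
Offset 4: leading byte 0xDF = 11011111 → 2-byte char #2 = DF A4.
Leading byte 0xDF = 11011111 matches 110xxxxx → 2-byte sequence.
Byte 1: 0xDF = 11011111, payload 11111 (5 bits).
Byte 2: 0xA4 = 10100100 (10xxxxxx ✓), payload 100100.
Concatenate: 11111100100 = 0x7E4 (11 bits → U+07E4).

U+07E4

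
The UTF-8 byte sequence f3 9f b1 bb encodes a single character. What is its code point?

Leading byte 0xF3 = 11110011 matches 11110xxx → 4-byte sequence.
Byte 1: 0xF3 = 11110011, payload 011 (3 bits).
Byte 2: 0x9F = 10011111 (10xxxxxx ✓), payload 011111.
Byte 3: 0xB1 = 10110001 (10xxxxxx ✓), payload 110001.
Byte 4: 0xBB = 10111011 (10xxxxxx ✓), payload 111011.
Concatenate: 011011111110001111011 = 0xDFC7B (21 bits → U+DFC7B).

U+DFC7B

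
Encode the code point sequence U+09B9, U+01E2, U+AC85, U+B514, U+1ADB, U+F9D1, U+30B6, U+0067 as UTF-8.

E0 A6 B9 C7 A2 EA B2 85 EB 94 94 E1 AB 9B EF A7 91 E3 82 B6 67

U+09B9: 3-byte form → E0 A6 B9.
U+01E2: 2-byte form → C7 A2.
U+AC85: 3-byte form → EA B2 85.
U+B514: 3-byte form → EB 94 94.
U+1ADB: 3-byte form → E1 AB 9B.
U+F9D1: 3-byte form → EF A7 91.
U+30B6: 3-byte form → E3 82 B6.
U+0067: 1-byte form → 67.
Concatenated (21 bytes): E0 A6 B9 C7 A2 EA B2 85 EB 94 94 E1 AB 9B EF A7 91 E3 82 B6 67.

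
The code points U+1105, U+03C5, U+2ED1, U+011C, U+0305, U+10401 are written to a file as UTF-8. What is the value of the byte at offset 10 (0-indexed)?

U+1105 → 3-byte form E1 84 85 at offsets 0–2.
U+03C5 → 2-byte form CF 85 at offsets 3–4.
U+2ED1 → 3-byte form E2 BB 91 at offsets 5–7.
U+011C → 2-byte form C4 9C at offsets 8–9.
U+0305 → 2-byte form CC 85 at offsets 10–11.
Offset 10 falls in char 5's range; it's byte 1 of CC 85 = 0xCC.

0xCC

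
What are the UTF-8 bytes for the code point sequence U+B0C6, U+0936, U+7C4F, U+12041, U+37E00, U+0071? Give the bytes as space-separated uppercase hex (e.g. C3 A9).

U+B0C6: 3-byte form → EB 83 86.
U+0936: 3-byte form → E0 A4 B6.
U+7C4F: 3-byte form → E7 B1 8F.
U+12041: 4-byte form → F0 92 81 81.
U+37E00: 4-byte form → F0 B7 B8 80.
U+0071: 1-byte form → 71.
Concatenated (18 bytes): EB 83 86 E0 A4 B6 E7 B1 8F F0 92 81 81 F0 B7 B8 80 71.

EB 83 86 E0 A4 B6 E7 B1 8F F0 92 81 81 F0 B7 B8 80 71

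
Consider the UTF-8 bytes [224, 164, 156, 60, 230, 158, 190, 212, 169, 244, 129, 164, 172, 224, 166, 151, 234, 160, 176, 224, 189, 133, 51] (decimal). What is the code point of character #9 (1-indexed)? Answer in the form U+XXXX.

Offset 0: leading byte 0xE0 = 11100000 → 3-byte char #1 = E0 A4 9C.
Offset 3: leading byte 0x3C = 00111100 → 1-byte char #2 = 3C.
Offset 4: leading byte 0xE6 = 11100110 → 3-byte char #3 = E6 9E BE.
Offset 7: leading byte 0xD4 = 11010100 → 2-byte char #4 = D4 A9.
Offset 9: leading byte 0xF4 = 11110100 → 4-byte char #5 = F4 81 A4 AC.
Offset 13: leading byte 0xE0 = 11100000 → 3-byte char #6 = E0 A6 97.
Offset 16: leading byte 0xEA = 11101010 → 3-byte char #7 = EA A0 B0.
Offset 19: leading byte 0xE0 = 11100000 → 3-byte char #8 = E0 BD 85.
Offset 22: leading byte 0x33 = 00110011 → 1-byte char #9 = 33.
Leading byte 0x33 = 00110011 matches 0xxxxxxx → 1-byte sequence.
Byte 1: 0x33 = 00110011, payload 0110011 (7 bits).
Concatenate: 0110011 = 0x33 (7 bits → U+0033).

U+0033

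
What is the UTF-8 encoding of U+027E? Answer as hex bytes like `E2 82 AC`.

C9 BE

U+027E = 0x27E = 638 decimal. In range U+0080–U+07FF → 2-byte form: 110xxxxx 10xxxxxx.
Binary (11 bits): 01001111110.
Split 5+6: 01001 | 111110.
Byte 1: 11001001 = 0xC9.
Byte 2: 10111110 = 0xBE.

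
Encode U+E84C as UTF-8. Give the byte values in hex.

EE A1 8C

U+E84C = 0xE84C = 59468 decimal. In range U+0800–U+FFFF → 3-byte form: 1110xxxx 10xxxxxx 10xxxxxx.
Binary (16 bits): 1110100001001100.
Split 4+6+6: 1110 | 100001 | 001100.
Byte 1: 11101110 = 0xEE.
Byte 2: 10100001 = 0xA1.
Byte 3: 10001100 = 0x8C.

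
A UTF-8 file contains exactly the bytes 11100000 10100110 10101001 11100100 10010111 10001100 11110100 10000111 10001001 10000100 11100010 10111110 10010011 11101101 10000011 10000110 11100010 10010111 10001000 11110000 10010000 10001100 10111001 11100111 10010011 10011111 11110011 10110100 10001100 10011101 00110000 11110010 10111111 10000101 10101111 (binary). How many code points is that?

11

Byte at offset 0: 0xE0 = 11100000 → 3-byte char (#1). Advance 3.
Byte at offset 3: 0xE4 = 11100100 → 3-byte char (#2). Advance 3.
Byte at offset 6: 0xF4 = 11110100 → 4-byte char (#3). Advance 4.
Byte at offset 10: 0xE2 = 11100010 → 3-byte char (#4). Advance 3.
Byte at offset 13: 0xED = 11101101 → 3-byte char (#5). Advance 3.
Byte at offset 16: 0xE2 = 11100010 → 3-byte char (#6). Advance 3.
Byte at offset 19: 0xF0 = 11110000 → 4-byte char (#7). Advance 4.
Byte at offset 23: 0xE7 = 11100111 → 3-byte char (#8). Advance 3.
Byte at offset 26: 0xF3 = 11110011 → 4-byte char (#9). Advance 4.
Byte at offset 30: 0x30 = 00110000 → 1-byte char (#10). Advance 1.
Byte at offset 31: 0xF2 = 11110010 → 4-byte char (#11). Advance 4.
Reached end at offset 35 after 11 code points.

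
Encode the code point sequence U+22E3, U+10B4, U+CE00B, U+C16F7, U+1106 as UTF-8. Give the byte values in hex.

U+22E3: 3-byte form → E2 8B A3.
U+10B4: 3-byte form → E1 82 B4.
U+CE00B: 4-byte form → F3 8E 80 8B.
U+C16F7: 4-byte form → F3 81 9B B7.
U+1106: 3-byte form → E1 84 86.
Concatenated (17 bytes): E2 8B A3 E1 82 B4 F3 8E 80 8B F3 81 9B B7 E1 84 86.

E2 8B A3 E1 82 B4 F3 8E 80 8B F3 81 9B B7 E1 84 86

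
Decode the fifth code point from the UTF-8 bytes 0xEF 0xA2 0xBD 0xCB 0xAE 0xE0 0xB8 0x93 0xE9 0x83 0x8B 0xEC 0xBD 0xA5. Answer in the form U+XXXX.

U+CF65

Offset 0: leading byte 0xEF = 11101111 → 3-byte char #1 = EF A2 BD.
Offset 3: leading byte 0xCB = 11001011 → 2-byte char #2 = CB AE.
Offset 5: leading byte 0xE0 = 11100000 → 3-byte char #3 = E0 B8 93.
Offset 8: leading byte 0xE9 = 11101001 → 3-byte char #4 = E9 83 8B.
Offset 11: leading byte 0xEC = 11101100 → 3-byte char #5 = EC BD A5.
Leading byte 0xEC = 11101100 matches 1110xxxx → 3-byte sequence.
Byte 1: 0xEC = 11101100, payload 1100 (4 bits).
Byte 2: 0xBD = 10111101 (10xxxxxx ✓), payload 111101.
Byte 3: 0xA5 = 10100101 (10xxxxxx ✓), payload 100101.
Concatenate: 1100111101100101 = 0xCF65 (16 bits → U+CF65).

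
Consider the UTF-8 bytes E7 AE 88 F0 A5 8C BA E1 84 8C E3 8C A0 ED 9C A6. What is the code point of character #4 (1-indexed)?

Offset 0: leading byte 0xE7 = 11100111 → 3-byte char #1 = E7 AE 88.
Offset 3: leading byte 0xF0 = 11110000 → 4-byte char #2 = F0 A5 8C BA.
Offset 7: leading byte 0xE1 = 11100001 → 3-byte char #3 = E1 84 8C.
Offset 10: leading byte 0xE3 = 11100011 → 3-byte char #4 = E3 8C A0.
Leading byte 0xE3 = 11100011 matches 1110xxxx → 3-byte sequence.
Byte 1: 0xE3 = 11100011, payload 0011 (4 bits).
Byte 2: 0x8C = 10001100 (10xxxxxx ✓), payload 001100.
Byte 3: 0xA0 = 10100000 (10xxxxxx ✓), payload 100000.
Concatenate: 0011001100100000 = 0x3320 (16 bits → U+3320).

U+3320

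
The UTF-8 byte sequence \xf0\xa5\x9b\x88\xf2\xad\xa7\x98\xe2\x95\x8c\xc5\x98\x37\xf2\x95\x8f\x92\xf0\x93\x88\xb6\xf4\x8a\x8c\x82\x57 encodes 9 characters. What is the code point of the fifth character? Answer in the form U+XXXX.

U+0037

Offset 0: leading byte 0xF0 = 11110000 → 4-byte char #1 = F0 A5 9B 88.
Offset 4: leading byte 0xF2 = 11110010 → 4-byte char #2 = F2 AD A7 98.
Offset 8: leading byte 0xE2 = 11100010 → 3-byte char #3 = E2 95 8C.
Offset 11: leading byte 0xC5 = 11000101 → 2-byte char #4 = C5 98.
Offset 13: leading byte 0x37 = 00110111 → 1-byte char #5 = 37.
Leading byte 0x37 = 00110111 matches 0xxxxxxx → 1-byte sequence.
Byte 1: 0x37 = 00110111, payload 0110111 (7 bits).
Concatenate: 0110111 = 0x37 (7 bits → U+0037).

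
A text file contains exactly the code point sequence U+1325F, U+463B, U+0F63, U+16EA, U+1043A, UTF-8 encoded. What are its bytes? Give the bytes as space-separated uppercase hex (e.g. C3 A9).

U+1325F: 4-byte form → F0 93 89 9F.
U+463B: 3-byte form → E4 98 BB.
U+0F63: 3-byte form → E0 BD A3.
U+16EA: 3-byte form → E1 9B AA.
U+1043A: 4-byte form → F0 90 90 BA.
Concatenated (17 bytes): F0 93 89 9F E4 98 BB E0 BD A3 E1 9B AA F0 90 90 BA.

F0 93 89 9F E4 98 BB E0 BD A3 E1 9B AA F0 90 90 BA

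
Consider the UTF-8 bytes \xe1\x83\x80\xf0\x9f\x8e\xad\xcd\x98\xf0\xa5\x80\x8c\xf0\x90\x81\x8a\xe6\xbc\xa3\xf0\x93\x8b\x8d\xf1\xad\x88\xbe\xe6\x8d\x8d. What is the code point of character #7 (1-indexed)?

U+132CD

Offset 0: leading byte 0xE1 = 11100001 → 3-byte char #1 = E1 83 80.
Offset 3: leading byte 0xF0 = 11110000 → 4-byte char #2 = F0 9F 8E AD.
Offset 7: leading byte 0xCD = 11001101 → 2-byte char #3 = CD 98.
Offset 9: leading byte 0xF0 = 11110000 → 4-byte char #4 = F0 A5 80 8C.
Offset 13: leading byte 0xF0 = 11110000 → 4-byte char #5 = F0 90 81 8A.
Offset 17: leading byte 0xE6 = 11100110 → 3-byte char #6 = E6 BC A3.
Offset 20: leading byte 0xF0 = 11110000 → 4-byte char #7 = F0 93 8B 8D.
Leading byte 0xF0 = 11110000 matches 11110xxx → 4-byte sequence.
Byte 1: 0xF0 = 11110000, payload 000 (3 bits).
Byte 2: 0x93 = 10010011 (10xxxxxx ✓), payload 010011.
Byte 3: 0x8B = 10001011 (10xxxxxx ✓), payload 001011.
Byte 4: 0x8D = 10001101 (10xxxxxx ✓), payload 001101.
Concatenate: 000010011001011001101 = 0x132CD (21 bits → U+132CD).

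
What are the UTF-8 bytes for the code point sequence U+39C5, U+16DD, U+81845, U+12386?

U+39C5: 3-byte form → E3 A7 85.
U+16DD: 3-byte form → E1 9B 9D.
U+81845: 4-byte form → F2 81 A1 85.
U+12386: 4-byte form → F0 92 8E 86.
Concatenated (14 bytes): E3 A7 85 E1 9B 9D F2 81 A1 85 F0 92 8E 86.

E3 A7 85 E1 9B 9D F2 81 A1 85 F0 92 8E 86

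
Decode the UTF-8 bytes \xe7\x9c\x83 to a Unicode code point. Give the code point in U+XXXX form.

Leading byte 0xE7 = 11100111 matches 1110xxxx → 3-byte sequence.
Byte 1: 0xE7 = 11100111, payload 0111 (4 bits).
Byte 2: 0x9C = 10011100 (10xxxxxx ✓), payload 011100.
Byte 3: 0x83 = 10000011 (10xxxxxx ✓), payload 000011.
Concatenate: 0111011100000011 = 0x7703 (16 bits → U+7703).

U+7703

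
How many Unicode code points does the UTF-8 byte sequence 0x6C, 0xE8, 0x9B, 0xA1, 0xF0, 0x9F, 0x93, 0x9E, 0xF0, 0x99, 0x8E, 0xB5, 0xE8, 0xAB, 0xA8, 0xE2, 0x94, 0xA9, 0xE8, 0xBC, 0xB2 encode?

7

Byte at offset 0: 0x6C = 01101100 → 1-byte char (#1). Advance 1.
Byte at offset 1: 0xE8 = 11101000 → 3-byte char (#2). Advance 3.
Byte at offset 4: 0xF0 = 11110000 → 4-byte char (#3). Advance 4.
Byte at offset 8: 0xF0 = 11110000 → 4-byte char (#4). Advance 4.
Byte at offset 12: 0xE8 = 11101000 → 3-byte char (#5). Advance 3.
Byte at offset 15: 0xE2 = 11100010 → 3-byte char (#6). Advance 3.
Byte at offset 18: 0xE8 = 11101000 → 3-byte char (#7). Advance 3.
Reached end at offset 21 after 7 code points.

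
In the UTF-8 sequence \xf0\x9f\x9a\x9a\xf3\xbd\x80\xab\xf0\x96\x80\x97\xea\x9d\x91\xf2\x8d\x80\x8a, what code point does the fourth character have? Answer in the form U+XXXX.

Offset 0: leading byte 0xF0 = 11110000 → 4-byte char #1 = F0 9F 9A 9A.
Offset 4: leading byte 0xF3 = 11110011 → 4-byte char #2 = F3 BD 80 AB.
Offset 8: leading byte 0xF0 = 11110000 → 4-byte char #3 = F0 96 80 97.
Offset 12: leading byte 0xEA = 11101010 → 3-byte char #4 = EA 9D 91.
Leading byte 0xEA = 11101010 matches 1110xxxx → 3-byte sequence.
Byte 1: 0xEA = 11101010, payload 1010 (4 bits).
Byte 2: 0x9D = 10011101 (10xxxxxx ✓), payload 011101.
Byte 3: 0x91 = 10010001 (10xxxxxx ✓), payload 010001.
Concatenate: 1010011101010001 = 0xA751 (16 bits → U+A751).

U+A751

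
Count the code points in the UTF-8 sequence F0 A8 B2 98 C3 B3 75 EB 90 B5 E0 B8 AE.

Byte at offset 0: 0xF0 = 11110000 → 4-byte char (#1). Advance 4.
Byte at offset 4: 0xC3 = 11000011 → 2-byte char (#2). Advance 2.
Byte at offset 6: 0x75 = 01110101 → 1-byte char (#3). Advance 1.
Byte at offset 7: 0xEB = 11101011 → 3-byte char (#4). Advance 3.
Byte at offset 10: 0xE0 = 11100000 → 3-byte char (#5). Advance 3.
Reached end at offset 13 after 5 code points.

5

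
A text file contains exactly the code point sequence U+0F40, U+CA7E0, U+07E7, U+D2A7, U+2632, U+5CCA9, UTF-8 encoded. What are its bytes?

U+0F40: 3-byte form → E0 BD 80.
U+CA7E0: 4-byte form → F3 8A 9F A0.
U+07E7: 2-byte form → DF A7.
U+D2A7: 3-byte form → ED 8A A7.
U+2632: 3-byte form → E2 98 B2.
U+5CCA9: 4-byte form → F1 9C B2 A9.
Concatenated (19 bytes): E0 BD 80 F3 8A 9F A0 DF A7 ED 8A A7 E2 98 B2 F1 9C B2 A9.

E0 BD 80 F3 8A 9F A0 DF A7 ED 8A A7 E2 98 B2 F1 9C B2 A9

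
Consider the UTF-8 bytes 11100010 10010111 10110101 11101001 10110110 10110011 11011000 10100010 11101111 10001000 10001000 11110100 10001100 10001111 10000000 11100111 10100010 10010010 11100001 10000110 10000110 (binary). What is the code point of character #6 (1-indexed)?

Offset 0: leading byte 0xE2 = 11100010 → 3-byte char #1 = E2 97 B5.
Offset 3: leading byte 0xE9 = 11101001 → 3-byte char #2 = E9 B6 B3.
Offset 6: leading byte 0xD8 = 11011000 → 2-byte char #3 = D8 A2.
Offset 8: leading byte 0xEF = 11101111 → 3-byte char #4 = EF 88 88.
Offset 11: leading byte 0xF4 = 11110100 → 4-byte char #5 = F4 8C 8F 80.
Offset 15: leading byte 0xE7 = 11100111 → 3-byte char #6 = E7 A2 92.
Leading byte 0xE7 = 11100111 matches 1110xxxx → 3-byte sequence.
Byte 1: 0xE7 = 11100111, payload 0111 (4 bits).
Byte 2: 0xA2 = 10100010 (10xxxxxx ✓), payload 100010.
Byte 3: 0x92 = 10010010 (10xxxxxx ✓), payload 010010.
Concatenate: 0111100010010010 = 0x7892 (16 bits → U+7892).

U+7892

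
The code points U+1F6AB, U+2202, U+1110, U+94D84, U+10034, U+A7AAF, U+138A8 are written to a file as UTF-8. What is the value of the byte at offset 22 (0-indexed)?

U+1F6AB → 4-byte form F0 9F 9A AB at offsets 0–3.
U+2202 → 3-byte form E2 88 82 at offsets 4–6.
U+1110 → 3-byte form E1 84 90 at offsets 7–9.
U+94D84 → 4-byte form F2 94 B6 84 at offsets 10–13.
U+10034 → 4-byte form F0 90 80 B4 at offsets 14–17.
U+A7AAF → 4-byte form F2 A7 AA AF at offsets 18–21.
U+138A8 → 4-byte form F0 93 A2 A8 at offsets 22–25.
Offset 22 falls in char 7's range; it's byte 1 of F0 93 A2 A8 = 0xF0.

0xF0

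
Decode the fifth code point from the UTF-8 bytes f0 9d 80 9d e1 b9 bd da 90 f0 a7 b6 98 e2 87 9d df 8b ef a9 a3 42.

Offset 0: leading byte 0xF0 = 11110000 → 4-byte char #1 = F0 9D 80 9D.
Offset 4: leading byte 0xE1 = 11100001 → 3-byte char #2 = E1 B9 BD.
Offset 7: leading byte 0xDA = 11011010 → 2-byte char #3 = DA 90.
Offset 9: leading byte 0xF0 = 11110000 → 4-byte char #4 = F0 A7 B6 98.
Offset 13: leading byte 0xE2 = 11100010 → 3-byte char #5 = E2 87 9D.
Leading byte 0xE2 = 11100010 matches 1110xxxx → 3-byte sequence.
Byte 1: 0xE2 = 11100010, payload 0010 (4 bits).
Byte 2: 0x87 = 10000111 (10xxxxxx ✓), payload 000111.
Byte 3: 0x9D = 10011101 (10xxxxxx ✓), payload 011101.
Concatenate: 0010000111011101 = 0x21DD (16 bits → U+21DD).

U+21DD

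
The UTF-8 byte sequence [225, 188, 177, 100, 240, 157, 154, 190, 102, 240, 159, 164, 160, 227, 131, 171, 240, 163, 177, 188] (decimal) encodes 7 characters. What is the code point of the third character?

U+1D6BE

Offset 0: leading byte 0xE1 = 11100001 → 3-byte char #1 = E1 BC B1.
Offset 3: leading byte 0x64 = 01100100 → 1-byte char #2 = 64.
Offset 4: leading byte 0xF0 = 11110000 → 4-byte char #3 = F0 9D 9A BE.
Leading byte 0xF0 = 11110000 matches 11110xxx → 4-byte sequence.
Byte 1: 0xF0 = 11110000, payload 000 (3 bits).
Byte 2: 0x9D = 10011101 (10xxxxxx ✓), payload 011101.
Byte 3: 0x9A = 10011010 (10xxxxxx ✓), payload 011010.
Byte 4: 0xBE = 10111110 (10xxxxxx ✓), payload 111110.
Concatenate: 000011101011010111110 = 0x1D6BE (21 bits → U+1D6BE).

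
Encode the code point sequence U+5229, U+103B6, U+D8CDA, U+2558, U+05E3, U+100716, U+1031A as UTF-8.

E5 88 A9 F0 90 8E B6 F3 98 B3 9A E2 95 98 D7 A3 F4 80 9C 96 F0 90 8C 9A

U+5229: 3-byte form → E5 88 A9.
U+103B6: 4-byte form → F0 90 8E B6.
U+D8CDA: 4-byte form → F3 98 B3 9A.
U+2558: 3-byte form → E2 95 98.
U+05E3: 2-byte form → D7 A3.
U+100716: 4-byte form → F4 80 9C 96.
U+1031A: 4-byte form → F0 90 8C 9A.
Concatenated (24 bytes): E5 88 A9 F0 90 8E B6 F3 98 B3 9A E2 95 98 D7 A3 F4 80 9C 96 F0 90 8C 9A.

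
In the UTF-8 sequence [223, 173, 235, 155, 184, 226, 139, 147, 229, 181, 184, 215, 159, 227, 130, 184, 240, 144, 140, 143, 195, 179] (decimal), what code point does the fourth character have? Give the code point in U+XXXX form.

Offset 0: leading byte 0xDF = 11011111 → 2-byte char #1 = DF AD.
Offset 2: leading byte 0xEB = 11101011 → 3-byte char #2 = EB 9B B8.
Offset 5: leading byte 0xE2 = 11100010 → 3-byte char #3 = E2 8B 93.
Offset 8: leading byte 0xE5 = 11100101 → 3-byte char #4 = E5 B5 B8.
Leading byte 0xE5 = 11100101 matches 1110xxxx → 3-byte sequence.
Byte 1: 0xE5 = 11100101, payload 0101 (4 bits).
Byte 2: 0xB5 = 10110101 (10xxxxxx ✓), payload 110101.
Byte 3: 0xB8 = 10111000 (10xxxxxx ✓), payload 111000.
Concatenate: 0101110101111000 = 0x5D78 (16 bits → U+5D78).

U+5D78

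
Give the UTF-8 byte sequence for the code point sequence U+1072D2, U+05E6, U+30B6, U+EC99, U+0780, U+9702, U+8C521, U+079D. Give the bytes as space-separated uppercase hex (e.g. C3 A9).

U+1072D2: 4-byte form → F4 87 8B 92.
U+05E6: 2-byte form → D7 A6.
U+30B6: 3-byte form → E3 82 B6.
U+EC99: 3-byte form → EE B2 99.
U+0780: 2-byte form → DE 80.
U+9702: 3-byte form → E9 9C 82.
U+8C521: 4-byte form → F2 8C 94 A1.
U+079D: 2-byte form → DE 9D.
Concatenated (23 bytes): F4 87 8B 92 D7 A6 E3 82 B6 EE B2 99 DE 80 E9 9C 82 F2 8C 94 A1 DE 9D.

F4 87 8B 92 D7 A6 E3 82 B6 EE B2 99 DE 80 E9 9C 82 F2 8C 94 A1 DE 9D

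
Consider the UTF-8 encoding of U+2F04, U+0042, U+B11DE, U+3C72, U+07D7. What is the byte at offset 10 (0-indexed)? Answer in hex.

U+2F04 → 3-byte form E2 BC 84 at offsets 0–2.
U+0042 → 1-byte form 42 at offsets 3–3.
U+B11DE → 4-byte form F2 B1 87 9E at offsets 4–7.
U+3C72 → 3-byte form E3 B1 B2 at offsets 8–10.
Offset 10 falls in char 4's range; it's byte 3 of E3 B1 B2 = 0xB2.

0xB2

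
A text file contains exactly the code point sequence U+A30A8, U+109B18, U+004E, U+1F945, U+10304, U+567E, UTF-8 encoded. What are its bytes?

U+A30A8: 4-byte form → F2 A3 82 A8.
U+109B18: 4-byte form → F4 89 AC 98.
U+004E: 1-byte form → 4E.
U+1F945: 4-byte form → F0 9F A5 85.
U+10304: 4-byte form → F0 90 8C 84.
U+567E: 3-byte form → E5 99 BE.
Concatenated (20 bytes): F2 A3 82 A8 F4 89 AC 98 4E F0 9F A5 85 F0 90 8C 84 E5 99 BE.

F2 A3 82 A8 F4 89 AC 98 4E F0 9F A5 85 F0 90 8C 84 E5 99 BE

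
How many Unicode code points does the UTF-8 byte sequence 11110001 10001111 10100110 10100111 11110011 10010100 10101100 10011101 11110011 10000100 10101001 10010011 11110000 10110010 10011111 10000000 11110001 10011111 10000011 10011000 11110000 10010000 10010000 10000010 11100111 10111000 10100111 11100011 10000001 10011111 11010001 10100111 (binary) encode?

9

Byte at offset 0: 0xF1 = 11110001 → 4-byte char (#1). Advance 4.
Byte at offset 4: 0xF3 = 11110011 → 4-byte char (#2). Advance 4.
Byte at offset 8: 0xF3 = 11110011 → 4-byte char (#3). Advance 4.
Byte at offset 12: 0xF0 = 11110000 → 4-byte char (#4). Advance 4.
Byte at offset 16: 0xF1 = 11110001 → 4-byte char (#5). Advance 4.
Byte at offset 20: 0xF0 = 11110000 → 4-byte char (#6). Advance 4.
Byte at offset 24: 0xE7 = 11100111 → 3-byte char (#7). Advance 3.
Byte at offset 27: 0xE3 = 11100011 → 3-byte char (#8). Advance 3.
Byte at offset 30: 0xD1 = 11010001 → 2-byte char (#9). Advance 2.
Reached end at offset 32 after 9 code points.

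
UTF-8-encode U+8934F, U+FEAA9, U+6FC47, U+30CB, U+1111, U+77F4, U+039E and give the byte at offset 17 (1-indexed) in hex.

0x84

1-indexed offset 17 is 0-indexed offset 16.
U+8934F → 4-byte form F2 89 8D 8F at offsets 0–3.
U+FEAA9 → 4-byte form F3 BE AA A9 at offsets 4–7.
U+6FC47 → 4-byte form F1 AF B1 87 at offsets 8–11.
U+30CB → 3-byte form E3 83 8B at offsets 12–14.
U+1111 → 3-byte form E1 84 91 at offsets 15–17.
Offset 16 falls in char 5's range; it's byte 2 of E1 84 91 = 0x84.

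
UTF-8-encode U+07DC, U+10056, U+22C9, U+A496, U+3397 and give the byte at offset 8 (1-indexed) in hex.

1-indexed offset 8 is 0-indexed offset 7.
U+07DC → 2-byte form DF 9C at offsets 0–1.
U+10056 → 4-byte form F0 90 81 96 at offsets 2–5.
U+22C9 → 3-byte form E2 8B 89 at offsets 6–8.
Offset 7 falls in char 3's range; it's byte 2 of E2 8B 89 = 0x8B.

0x8B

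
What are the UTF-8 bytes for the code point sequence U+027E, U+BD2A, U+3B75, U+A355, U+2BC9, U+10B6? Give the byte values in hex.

C9 BE EB B4 AA E3 AD B5 EA 8D 95 E2 AF 89 E1 82 B6

U+027E: 2-byte form → C9 BE.
U+BD2A: 3-byte form → EB B4 AA.
U+3B75: 3-byte form → E3 AD B5.
U+A355: 3-byte form → EA 8D 95.
U+2BC9: 3-byte form → E2 AF 89.
U+10B6: 3-byte form → E1 82 B6.
Concatenated (17 bytes): C9 BE EB B4 AA E3 AD B5 EA 8D 95 E2 AF 89 E1 82 B6.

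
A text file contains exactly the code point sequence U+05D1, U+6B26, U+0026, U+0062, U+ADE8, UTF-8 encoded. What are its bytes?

U+05D1: 2-byte form → D7 91.
U+6B26: 3-byte form → E6 AC A6.
U+0026: 1-byte form → 26.
U+0062: 1-byte form → 62.
U+ADE8: 3-byte form → EA B7 A8.
Concatenated (10 bytes): D7 91 E6 AC A6 26 62 EA B7 A8.

D7 91 E6 AC A6 26 62 EA B7 A8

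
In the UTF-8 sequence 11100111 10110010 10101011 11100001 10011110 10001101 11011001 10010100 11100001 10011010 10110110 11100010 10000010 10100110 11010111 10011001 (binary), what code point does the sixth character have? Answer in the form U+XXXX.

Offset 0: leading byte 0xE7 = 11100111 → 3-byte char #1 = E7 B2 AB.
Offset 3: leading byte 0xE1 = 11100001 → 3-byte char #2 = E1 9E 8D.
Offset 6: leading byte 0xD9 = 11011001 → 2-byte char #3 = D9 94.
Offset 8: leading byte 0xE1 = 11100001 → 3-byte char #4 = E1 9A B6.
Offset 11: leading byte 0xE2 = 11100010 → 3-byte char #5 = E2 82 A6.
Offset 14: leading byte 0xD7 = 11010111 → 2-byte char #6 = D7 99.
Leading byte 0xD7 = 11010111 matches 110xxxxx → 2-byte sequence.
Byte 1: 0xD7 = 11010111, payload 10111 (5 bits).
Byte 2: 0x99 = 10011001 (10xxxxxx ✓), payload 011001.
Concatenate: 10111011001 = 0x5D9 (11 bits → U+05D9).

U+05D9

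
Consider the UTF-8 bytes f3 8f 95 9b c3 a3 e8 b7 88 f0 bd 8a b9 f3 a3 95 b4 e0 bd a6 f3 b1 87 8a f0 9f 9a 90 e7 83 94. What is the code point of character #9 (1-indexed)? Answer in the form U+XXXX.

Offset 0: leading byte 0xF3 = 11110011 → 4-byte char #1 = F3 8F 95 9B.
Offset 4: leading byte 0xC3 = 11000011 → 2-byte char #2 = C3 A3.
Offset 6: leading byte 0xE8 = 11101000 → 3-byte char #3 = E8 B7 88.
Offset 9: leading byte 0xF0 = 11110000 → 4-byte char #4 = F0 BD 8A B9.
Offset 13: leading byte 0xF3 = 11110011 → 4-byte char #5 = F3 A3 95 B4.
Offset 17: leading byte 0xE0 = 11100000 → 3-byte char #6 = E0 BD A6.
Offset 20: leading byte 0xF3 = 11110011 → 4-byte char #7 = F3 B1 87 8A.
Offset 24: leading byte 0xF0 = 11110000 → 4-byte char #8 = F0 9F 9A 90.
Offset 28: leading byte 0xE7 = 11100111 → 3-byte char #9 = E7 83 94.
Leading byte 0xE7 = 11100111 matches 1110xxxx → 3-byte sequence.
Byte 1: 0xE7 = 11100111, payload 0111 (4 bits).
Byte 2: 0x83 = 10000011 (10xxxxxx ✓), payload 000011.
Byte 3: 0x94 = 10010100 (10xxxxxx ✓), payload 010100.
Concatenate: 0111000011010100 = 0x70D4 (16 bits → U+70D4).

U+70D4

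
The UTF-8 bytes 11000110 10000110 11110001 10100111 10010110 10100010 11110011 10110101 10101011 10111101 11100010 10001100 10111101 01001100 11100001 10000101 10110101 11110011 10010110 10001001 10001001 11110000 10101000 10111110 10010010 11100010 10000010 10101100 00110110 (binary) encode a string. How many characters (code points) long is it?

10

Byte at offset 0: 0xC6 = 11000110 → 2-byte char (#1). Advance 2.
Byte at offset 2: 0xF1 = 11110001 → 4-byte char (#2). Advance 4.
Byte at offset 6: 0xF3 = 11110011 → 4-byte char (#3). Advance 4.
Byte at offset 10: 0xE2 = 11100010 → 3-byte char (#4). Advance 3.
Byte at offset 13: 0x4C = 01001100 → 1-byte char (#5). Advance 1.
Byte at offset 14: 0xE1 = 11100001 → 3-byte char (#6). Advance 3.
Byte at offset 17: 0xF3 = 11110011 → 4-byte char (#7). Advance 4.
Byte at offset 21: 0xF0 = 11110000 → 4-byte char (#8). Advance 4.
Byte at offset 25: 0xE2 = 11100010 → 3-byte char (#9). Advance 3.
Byte at offset 28: 0x36 = 00110110 → 1-byte char (#10). Advance 1.
Reached end at offset 29 after 10 code points.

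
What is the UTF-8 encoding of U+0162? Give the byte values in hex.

C5 A2

U+0162 = 0x162 = 354 decimal. In range U+0080–U+07FF → 2-byte form: 110xxxxx 10xxxxxx.
Binary (11 bits): 00101100010.
Split 5+6: 00101 | 100010.
Byte 1: 11000101 = 0xC5.
Byte 2: 10100010 = 0xA2.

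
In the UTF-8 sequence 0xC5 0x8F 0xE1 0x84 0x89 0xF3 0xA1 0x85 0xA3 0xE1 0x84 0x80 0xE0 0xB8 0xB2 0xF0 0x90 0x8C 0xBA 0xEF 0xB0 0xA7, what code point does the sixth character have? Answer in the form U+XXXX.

U+1033A

Offset 0: leading byte 0xC5 = 11000101 → 2-byte char #1 = C5 8F.
Offset 2: leading byte 0xE1 = 11100001 → 3-byte char #2 = E1 84 89.
Offset 5: leading byte 0xF3 = 11110011 → 4-byte char #3 = F3 A1 85 A3.
Offset 9: leading byte 0xE1 = 11100001 → 3-byte char #4 = E1 84 80.
Offset 12: leading byte 0xE0 = 11100000 → 3-byte char #5 = E0 B8 B2.
Offset 15: leading byte 0xF0 = 11110000 → 4-byte char #6 = F0 90 8C BA.
Leading byte 0xF0 = 11110000 matches 11110xxx → 4-byte sequence.
Byte 1: 0xF0 = 11110000, payload 000 (3 bits).
Byte 2: 0x90 = 10010000 (10xxxxxx ✓), payload 010000.
Byte 3: 0x8C = 10001100 (10xxxxxx ✓), payload 001100.
Byte 4: 0xBA = 10111010 (10xxxxxx ✓), payload 111010.
Concatenate: 000010000001100111010 = 0x1033A (21 bits → U+1033A).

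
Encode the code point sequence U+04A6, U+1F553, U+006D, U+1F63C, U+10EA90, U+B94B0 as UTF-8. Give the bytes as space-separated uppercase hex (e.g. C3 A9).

D2 A6 F0 9F 95 93 6D F0 9F 98 BC F4 8E AA 90 F2 B9 92 B0

U+04A6: 2-byte form → D2 A6.
U+1F553: 4-byte form → F0 9F 95 93.
U+006D: 1-byte form → 6D.
U+1F63C: 4-byte form → F0 9F 98 BC.
U+10EA90: 4-byte form → F4 8E AA 90.
U+B94B0: 4-byte form → F2 B9 92 B0.
Concatenated (19 bytes): D2 A6 F0 9F 95 93 6D F0 9F 98 BC F4 8E AA 90 F2 B9 92 B0.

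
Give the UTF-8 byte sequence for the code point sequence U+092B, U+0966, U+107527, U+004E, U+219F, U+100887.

U+092B: 3-byte form → E0 A4 AB.
U+0966: 3-byte form → E0 A5 A6.
U+107527: 4-byte form → F4 87 94 A7.
U+004E: 1-byte form → 4E.
U+219F: 3-byte form → E2 86 9F.
U+100887: 4-byte form → F4 80 A2 87.
Concatenated (18 bytes): E0 A4 AB E0 A5 A6 F4 87 94 A7 4E E2 86 9F F4 80 A2 87.

E0 A4 AB E0 A5 A6 F4 87 94 A7 4E E2 86 9F F4 80 A2 87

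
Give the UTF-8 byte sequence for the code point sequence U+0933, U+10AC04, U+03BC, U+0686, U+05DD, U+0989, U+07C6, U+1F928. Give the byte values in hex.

E0 A4 B3 F4 8A B0 84 CE BC DA 86 D7 9D E0 A6 89 DF 86 F0 9F A4 A8

U+0933: 3-byte form → E0 A4 B3.
U+10AC04: 4-byte form → F4 8A B0 84.
U+03BC: 2-byte form → CE BC.
U+0686: 2-byte form → DA 86.
U+05DD: 2-byte form → D7 9D.
U+0989: 3-byte form → E0 A6 89.
U+07C6: 2-byte form → DF 86.
U+1F928: 4-byte form → F0 9F A4 A8.
Concatenated (22 bytes): E0 A4 B3 F4 8A B0 84 CE BC DA 86 D7 9D E0 A6 89 DF 86 F0 9F A4 A8.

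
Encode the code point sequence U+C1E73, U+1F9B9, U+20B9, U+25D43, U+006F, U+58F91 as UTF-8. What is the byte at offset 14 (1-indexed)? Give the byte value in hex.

0xB5

1-indexed offset 14 is 0-indexed offset 13.
U+C1E73 → 4-byte form F3 81 B9 B3 at offsets 0–3.
U+1F9B9 → 4-byte form F0 9F A6 B9 at offsets 4–7.
U+20B9 → 3-byte form E2 82 B9 at offsets 8–10.
U+25D43 → 4-byte form F0 A5 B5 83 at offsets 11–14.
Offset 13 falls in char 4's range; it's byte 3 of F0 A5 B5 83 = 0xB5.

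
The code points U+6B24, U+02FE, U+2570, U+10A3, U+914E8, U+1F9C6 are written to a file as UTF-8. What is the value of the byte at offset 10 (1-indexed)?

0x82

1-indexed offset 10 is 0-indexed offset 9.
U+6B24 → 3-byte form E6 AC A4 at offsets 0–2.
U+02FE → 2-byte form CB BE at offsets 3–4.
U+2570 → 3-byte form E2 95 B0 at offsets 5–7.
U+10A3 → 3-byte form E1 82 A3 at offsets 8–10.
Offset 9 falls in char 4's range; it's byte 2 of E1 82 A3 = 0x82.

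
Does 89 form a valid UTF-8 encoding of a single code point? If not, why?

Byte 0x89 = 10001001 has the form 10xxxxxx — a continuation byte — but there is no preceding leading byte.

invalid (continuation byte with no leading byte)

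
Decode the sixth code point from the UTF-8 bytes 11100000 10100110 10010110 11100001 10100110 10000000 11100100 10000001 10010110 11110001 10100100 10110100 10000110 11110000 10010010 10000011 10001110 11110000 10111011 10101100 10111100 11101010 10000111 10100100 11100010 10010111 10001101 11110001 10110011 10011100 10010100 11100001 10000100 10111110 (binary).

Offset 0: leading byte 0xE0 = 11100000 → 3-byte char #1 = E0 A6 96.
Offset 3: leading byte 0xE1 = 11100001 → 3-byte char #2 = E1 A6 80.
Offset 6: leading byte 0xE4 = 11100100 → 3-byte char #3 = E4 81 96.
Offset 9: leading byte 0xF1 = 11110001 → 4-byte char #4 = F1 A4 B4 86.
Offset 13: leading byte 0xF0 = 11110000 → 4-byte char #5 = F0 92 83 8E.
Offset 17: leading byte 0xF0 = 11110000 → 4-byte char #6 = F0 BB AC BC.
Leading byte 0xF0 = 11110000 matches 11110xxx → 4-byte sequence.
Byte 1: 0xF0 = 11110000, payload 000 (3 bits).
Byte 2: 0xBB = 10111011 (10xxxxxx ✓), payload 111011.
Byte 3: 0xAC = 10101100 (10xxxxxx ✓), payload 101100.
Byte 4: 0xBC = 10111100 (10xxxxxx ✓), payload 111100.
Concatenate: 000111011101100111100 = 0x3BB3C (21 bits → U+3BB3C).

U+3BB3C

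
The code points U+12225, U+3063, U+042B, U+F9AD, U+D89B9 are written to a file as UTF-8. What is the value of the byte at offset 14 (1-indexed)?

1-indexed offset 14 is 0-indexed offset 13.
U+12225 → 4-byte form F0 92 88 A5 at offsets 0–3.
U+3063 → 3-byte form E3 81 A3 at offsets 4–6.
U+042B → 2-byte form D0 AB at offsets 7–8.
U+F9AD → 3-byte form EF A6 AD at offsets 9–11.
U+D89B9 → 4-byte form F3 98 A6 B9 at offsets 12–15.
Offset 13 falls in char 5's range; it's byte 2 of F3 98 A6 B9 = 0x98.

0x98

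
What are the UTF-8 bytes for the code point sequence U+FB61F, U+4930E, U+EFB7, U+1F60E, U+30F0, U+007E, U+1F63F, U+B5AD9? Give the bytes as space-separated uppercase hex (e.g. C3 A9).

U+FB61F: 4-byte form → F3 BB 98 9F.
U+4930E: 4-byte form → F1 89 8C 8E.
U+EFB7: 3-byte form → EE BE B7.
U+1F60E: 4-byte form → F0 9F 98 8E.
U+30F0: 3-byte form → E3 83 B0.
U+007E: 1-byte form → 7E.
U+1F63F: 4-byte form → F0 9F 98 BF.
U+B5AD9: 4-byte form → F2 B5 AB 99.
Concatenated (27 bytes): F3 BB 98 9F F1 89 8C 8E EE BE B7 F0 9F 98 8E E3 83 B0 7E F0 9F 98 BF F2 B5 AB 99.

F3 BB 98 9F F1 89 8C 8E EE BE B7 F0 9F 98 8E E3 83 B0 7E F0 9F 98 BF F2 B5 AB 99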